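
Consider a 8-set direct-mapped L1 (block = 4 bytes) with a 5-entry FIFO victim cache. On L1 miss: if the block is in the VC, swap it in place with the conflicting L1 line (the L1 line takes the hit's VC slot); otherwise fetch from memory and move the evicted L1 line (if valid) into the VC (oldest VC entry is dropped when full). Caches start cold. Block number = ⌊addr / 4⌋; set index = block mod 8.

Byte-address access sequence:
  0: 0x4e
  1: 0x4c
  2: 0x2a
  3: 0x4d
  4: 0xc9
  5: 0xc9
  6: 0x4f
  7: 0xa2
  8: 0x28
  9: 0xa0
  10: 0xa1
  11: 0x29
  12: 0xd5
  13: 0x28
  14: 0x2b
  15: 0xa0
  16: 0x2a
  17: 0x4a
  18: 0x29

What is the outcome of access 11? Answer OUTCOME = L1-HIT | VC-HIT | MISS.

OUTCOME = L1-HIT

#0 0x4e→b19/s3 MISS; vc=[]
#1 0x4c→b19/s3 L1-HIT; vc=[]
#2 0x2a→b10/s2 MISS; vc=[]
#3 0x4d→b19/s3 L1-HIT; vc=[]
#4 0xc9→b50/s2 MISS; vc=[10]
#5 0xc9→b50/s2 L1-HIT; vc=[10]
#6 0x4f→b19/s3 L1-HIT; vc=[10]
#7 0xa2→b40/s0 MISS; vc=[10]
#8 0x28→b10/s2 VC-HIT; vc=[50]
#9 0xa0→b40/s0 L1-HIT; vc=[50]
#10 0xa1→b40/s0 L1-HIT; vc=[50]
#11 0x29→b10/s2 L1-HIT; vc=[50]
#12 0xd5→b53/s5 MISS; vc=[50]
#13 0x28→b10/s2 L1-HIT; vc=[50]
#14 0x2b→b10/s2 L1-HIT; vc=[50]
#15 0xa0→b40/s0 L1-HIT; vc=[50]
#16 0x2a→b10/s2 L1-HIT; vc=[50]
#17 0x4a→b18/s2 MISS; vc=[50,10]
#18 0x29→b10/s2 VC-HIT; vc=[50,18]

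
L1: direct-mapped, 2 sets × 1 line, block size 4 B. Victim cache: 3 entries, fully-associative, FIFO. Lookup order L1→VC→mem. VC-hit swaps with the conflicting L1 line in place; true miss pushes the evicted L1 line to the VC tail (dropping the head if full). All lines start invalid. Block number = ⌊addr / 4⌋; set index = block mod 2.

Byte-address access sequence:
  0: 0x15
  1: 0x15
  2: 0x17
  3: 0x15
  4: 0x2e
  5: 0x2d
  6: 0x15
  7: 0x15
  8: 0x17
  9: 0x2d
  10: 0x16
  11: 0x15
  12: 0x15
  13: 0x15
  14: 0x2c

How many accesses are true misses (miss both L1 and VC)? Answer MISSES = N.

  [0] addr=0x15 blk=5 s=1: MISS | VC []
  [1] addr=0x15 blk=5 s=1: L1-HIT | VC []
  [2] addr=0x17 blk=5 s=1: L1-HIT | VC []
  [3] addr=0x15 blk=5 s=1: L1-HIT | VC []
  [4] addr=0x2e blk=11 s=1: MISS | VC [5]
  [5] addr=0x2d blk=11 s=1: L1-HIT | VC [5]
  [6] addr=0x15 blk=5 s=1: VC-HIT | VC [11]
  [7] addr=0x15 blk=5 s=1: L1-HIT | VC [11]
  [8] addr=0x17 blk=5 s=1: L1-HIT | VC [11]
  [9] addr=0x2d blk=11 s=1: VC-HIT | VC [5]
  [10] addr=0x16 blk=5 s=1: VC-HIT | VC [11]
  [11] addr=0x15 blk=5 s=1: L1-HIT | VC [11]
  [12] addr=0x15 blk=5 s=1: L1-HIT | VC [11]
  [13] addr=0x15 blk=5 s=1: L1-HIT | VC [11]
  [14] addr=0x2c blk=11 s=1: VC-HIT | VC [5]

MISSES = 2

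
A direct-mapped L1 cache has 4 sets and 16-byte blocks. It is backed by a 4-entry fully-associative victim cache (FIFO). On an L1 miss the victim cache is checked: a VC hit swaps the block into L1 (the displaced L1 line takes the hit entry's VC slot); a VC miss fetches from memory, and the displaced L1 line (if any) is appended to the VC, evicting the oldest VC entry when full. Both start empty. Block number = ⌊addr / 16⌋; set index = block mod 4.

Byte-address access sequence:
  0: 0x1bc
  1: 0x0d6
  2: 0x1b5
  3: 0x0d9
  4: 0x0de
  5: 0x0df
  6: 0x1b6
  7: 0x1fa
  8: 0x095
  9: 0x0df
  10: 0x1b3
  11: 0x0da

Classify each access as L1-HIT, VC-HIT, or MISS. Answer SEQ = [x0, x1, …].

SEQ = [MISS, MISS, L1-HIT, L1-HIT, L1-HIT, L1-HIT, L1-HIT, MISS, MISS, VC-HIT, VC-HIT, L1-HIT]

  [0] addr=0x1bc blk=27 s=3: MISS | VC []
  [1] addr=0xd6 blk=13 s=1: MISS | VC []
  [2] addr=0x1b5 blk=27 s=3: L1-HIT | VC []
  [3] addr=0xd9 blk=13 s=1: L1-HIT | VC []
  [4] addr=0xde blk=13 s=1: L1-HIT | VC []
  [5] addr=0xdf blk=13 s=1: L1-HIT | VC []
  [6] addr=0x1b6 blk=27 s=3: L1-HIT | VC []
  [7] addr=0x1fa blk=31 s=3: MISS | VC [27]
  [8] addr=0x95 blk=9 s=1: MISS | VC [27, 13]
  [9] addr=0xdf blk=13 s=1: VC-HIT | VC [27, 9]
  [10] addr=0x1b3 blk=27 s=3: VC-HIT | VC [31, 9]
  [11] addr=0xda blk=13 s=1: L1-HIT | VC [31, 9]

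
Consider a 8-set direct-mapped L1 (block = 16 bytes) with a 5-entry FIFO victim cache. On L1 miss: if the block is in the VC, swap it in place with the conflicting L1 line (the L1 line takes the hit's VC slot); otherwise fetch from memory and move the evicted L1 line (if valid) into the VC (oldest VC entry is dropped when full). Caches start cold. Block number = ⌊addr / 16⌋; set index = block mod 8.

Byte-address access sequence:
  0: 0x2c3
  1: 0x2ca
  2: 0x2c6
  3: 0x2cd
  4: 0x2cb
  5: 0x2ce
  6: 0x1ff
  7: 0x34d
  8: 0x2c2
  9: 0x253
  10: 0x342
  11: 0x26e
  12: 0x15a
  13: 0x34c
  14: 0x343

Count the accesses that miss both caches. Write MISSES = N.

  [0] addr=0x2c3 blk=44 s=4: MISS | VC []
  [1] addr=0x2ca blk=44 s=4: L1-HIT | VC []
  [2] addr=0x2c6 blk=44 s=4: L1-HIT | VC []
  [3] addr=0x2cd blk=44 s=4: L1-HIT | VC []
  [4] addr=0x2cb blk=44 s=4: L1-HIT | VC []
  [5] addr=0x2ce blk=44 s=4: L1-HIT | VC []
  [6] addr=0x1ff blk=31 s=7: MISS | VC []
  [7] addr=0x34d blk=52 s=4: MISS | VC [44]
  [8] addr=0x2c2 blk=44 s=4: VC-HIT | VC [52]
  [9] addr=0x253 blk=37 s=5: MISS | VC [52]
  [10] addr=0x342 blk=52 s=4: VC-HIT | VC [44]
  [11] addr=0x26e blk=38 s=6: MISS | VC [44]
  [12] addr=0x15a blk=21 s=5: MISS | VC [44, 37]
  [13] addr=0x34c blk=52 s=4: L1-HIT | VC [44, 37]
  [14] addr=0x343 blk=52 s=4: L1-HIT | VC [44, 37]

MISSES = 6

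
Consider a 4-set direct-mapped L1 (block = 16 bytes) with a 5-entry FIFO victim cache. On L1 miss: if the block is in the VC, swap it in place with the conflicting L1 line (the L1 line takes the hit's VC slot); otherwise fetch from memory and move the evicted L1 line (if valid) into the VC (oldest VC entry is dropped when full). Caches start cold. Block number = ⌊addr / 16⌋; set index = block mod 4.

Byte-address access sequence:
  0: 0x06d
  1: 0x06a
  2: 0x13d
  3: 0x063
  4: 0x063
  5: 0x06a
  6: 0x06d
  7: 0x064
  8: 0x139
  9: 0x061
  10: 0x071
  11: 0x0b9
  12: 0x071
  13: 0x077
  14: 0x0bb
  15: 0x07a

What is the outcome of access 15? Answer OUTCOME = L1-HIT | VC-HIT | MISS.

  [0] addr=0x6d blk=6 s=2: MISS | VC []
  [1] addr=0x6a blk=6 s=2: L1-HIT | VC []
  [2] addr=0x13d blk=19 s=3: MISS | VC []
  [3] addr=0x63 blk=6 s=2: L1-HIT | VC []
  [4] addr=0x63 blk=6 s=2: L1-HIT | VC []
  [5] addr=0x6a blk=6 s=2: L1-HIT | VC []
  [6] addr=0x6d blk=6 s=2: L1-HIT | VC []
  [7] addr=0x64 blk=6 s=2: L1-HIT | VC []
  [8] addr=0x139 blk=19 s=3: L1-HIT | VC []
  [9] addr=0x61 blk=6 s=2: L1-HIT | VC []
  [10] addr=0x71 blk=7 s=3: MISS | VC [19]
  [11] addr=0xb9 blk=11 s=3: MISS | VC [19, 7]
  [12] addr=0x71 blk=7 s=3: VC-HIT | VC [19, 11]
  [13] addr=0x77 blk=7 s=3: L1-HIT | VC [19, 11]
  [14] addr=0xbb blk=11 s=3: VC-HIT | VC [19, 7]
  [15] addr=0x7a blk=7 s=3: VC-HIT | VC [19, 11]

OUTCOME = VC-HIT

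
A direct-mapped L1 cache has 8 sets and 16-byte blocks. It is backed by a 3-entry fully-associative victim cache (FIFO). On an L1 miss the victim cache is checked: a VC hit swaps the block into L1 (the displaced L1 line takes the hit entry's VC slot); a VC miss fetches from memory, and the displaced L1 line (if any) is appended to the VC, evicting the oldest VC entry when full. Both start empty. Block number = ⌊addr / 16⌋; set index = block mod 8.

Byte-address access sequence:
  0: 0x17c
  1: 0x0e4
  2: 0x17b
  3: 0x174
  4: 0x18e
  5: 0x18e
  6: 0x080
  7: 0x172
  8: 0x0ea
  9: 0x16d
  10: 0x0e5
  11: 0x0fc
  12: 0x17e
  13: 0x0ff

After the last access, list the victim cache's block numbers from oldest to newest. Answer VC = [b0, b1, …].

#0 0x17c→b23/s7 MISS; vc=[]
#1 0xe4→b14/s6 MISS; vc=[]
#2 0x17b→b23/s7 L1-HIT; vc=[]
#3 0x174→b23/s7 L1-HIT; vc=[]
#4 0x18e→b24/s0 MISS; vc=[]
#5 0x18e→b24/s0 L1-HIT; vc=[]
#6 0x80→b8/s0 MISS; vc=[24]
#7 0x172→b23/s7 L1-HIT; vc=[24]
#8 0xea→b14/s6 L1-HIT; vc=[24]
#9 0x16d→b22/s6 MISS; vc=[24,14]
#10 0xe5→b14/s6 VC-HIT; vc=[24,22]
#11 0xfc→b15/s7 MISS; vc=[24,22,23]
#12 0x17e→b23/s7 VC-HIT; vc=[24,22,15]
#13 0xff→b15/s7 VC-HIT; vc=[24,22,23]

VC = [24, 22, 23]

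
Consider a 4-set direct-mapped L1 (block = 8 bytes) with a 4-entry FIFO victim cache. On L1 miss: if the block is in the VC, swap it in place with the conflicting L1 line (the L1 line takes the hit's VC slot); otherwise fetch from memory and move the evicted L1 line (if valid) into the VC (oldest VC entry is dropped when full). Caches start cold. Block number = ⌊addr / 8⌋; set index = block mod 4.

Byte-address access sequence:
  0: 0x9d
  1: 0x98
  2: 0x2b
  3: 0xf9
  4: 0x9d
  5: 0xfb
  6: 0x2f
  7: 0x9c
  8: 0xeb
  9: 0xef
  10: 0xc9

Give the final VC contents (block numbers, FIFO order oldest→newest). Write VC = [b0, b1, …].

#0 0x9d→b19/s3 MISS; vc=[]
#1 0x98→b19/s3 L1-HIT; vc=[]
#2 0x2b→b5/s1 MISS; vc=[]
#3 0xf9→b31/s3 MISS; vc=[19]
#4 0x9d→b19/s3 VC-HIT; vc=[31]
#5 0xfb→b31/s3 VC-HIT; vc=[19]
#6 0x2f→b5/s1 L1-HIT; vc=[19]
#7 0x9c→b19/s3 VC-HIT; vc=[31]
#8 0xeb→b29/s1 MISS; vc=[31,5]
#9 0xef→b29/s1 L1-HIT; vc=[31,5]
#10 0xc9→b25/s1 MISS; vc=[31,5,29]

VC = [31, 5, 29]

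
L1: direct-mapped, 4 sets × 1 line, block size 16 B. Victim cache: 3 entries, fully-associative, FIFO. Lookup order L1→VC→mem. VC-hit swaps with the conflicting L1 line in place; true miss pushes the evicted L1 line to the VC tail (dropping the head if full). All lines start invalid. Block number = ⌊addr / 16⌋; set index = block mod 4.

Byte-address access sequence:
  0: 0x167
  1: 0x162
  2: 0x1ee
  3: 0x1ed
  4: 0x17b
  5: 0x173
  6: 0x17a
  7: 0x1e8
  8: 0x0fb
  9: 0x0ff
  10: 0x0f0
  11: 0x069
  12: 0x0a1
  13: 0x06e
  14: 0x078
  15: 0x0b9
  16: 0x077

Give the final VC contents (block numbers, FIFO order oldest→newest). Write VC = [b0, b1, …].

0: 0x167 (blk 22, set 2) → MISS  vc=[]
1: 0x162 (blk 22, set 2) → L1-HIT  vc=[]
2: 0x1ee (blk 30, set 2) → MISS  vc=[22]
3: 0x1ed (blk 30, set 2) → L1-HIT  vc=[22]
4: 0x17b (blk 23, set 3) → MISS  vc=[22]
5: 0x173 (blk 23, set 3) → L1-HIT  vc=[22]
6: 0x17a (blk 23, set 3) → L1-HIT  vc=[22]
7: 0x1e8 (blk 30, set 2) → L1-HIT  vc=[22]
8: 0xfb (blk 15, set 3) → MISS  vc=[22, 23]
9: 0xff (blk 15, set 3) → L1-HIT  vc=[22, 23]
10: 0xf0 (blk 15, set 3) → L1-HIT  vc=[22, 23]
11: 0x69 (blk 6, set 2) → MISS  vc=[22, 23, 30]
12: 0xa1 (blk 10, set 2) → MISS  vc=[23, 30, 6]
13: 0x6e (blk 6, set 2) → VC-HIT  vc=[23, 30, 10]
14: 0x78 (blk 7, set 3) → MISS  vc=[30, 10, 15]
15: 0xb9 (blk 11, set 3) → MISS  vc=[10, 15, 7]
16: 0x77 (blk 7, set 3) → VC-HIT  vc=[10, 15, 11]

VC = [10, 15, 11]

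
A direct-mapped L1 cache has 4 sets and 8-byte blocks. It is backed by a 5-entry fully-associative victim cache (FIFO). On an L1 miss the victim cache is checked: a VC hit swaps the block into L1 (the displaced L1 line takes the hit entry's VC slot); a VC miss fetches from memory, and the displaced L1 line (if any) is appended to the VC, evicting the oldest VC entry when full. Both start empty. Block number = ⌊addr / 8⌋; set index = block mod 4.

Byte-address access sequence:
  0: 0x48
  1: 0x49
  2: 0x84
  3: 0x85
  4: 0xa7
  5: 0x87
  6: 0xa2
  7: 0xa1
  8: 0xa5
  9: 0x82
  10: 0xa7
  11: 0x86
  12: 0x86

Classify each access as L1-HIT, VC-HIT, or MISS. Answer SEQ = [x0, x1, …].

SEQ = [MISS, L1-HIT, MISS, L1-HIT, MISS, VC-HIT, VC-HIT, L1-HIT, L1-HIT, VC-HIT, VC-HIT, VC-HIT, L1-HIT]

  [0] addr=0x48 blk=9 s=1: MISS | VC []
  [1] addr=0x49 blk=9 s=1: L1-HIT | VC []
  [2] addr=0x84 blk=16 s=0: MISS | VC []
  [3] addr=0x85 blk=16 s=0: L1-HIT | VC []
  [4] addr=0xa7 blk=20 s=0: MISS | VC [16]
  [5] addr=0x87 blk=16 s=0: VC-HIT | VC [20]
  [6] addr=0xa2 blk=20 s=0: VC-HIT | VC [16]
  [7] addr=0xa1 blk=20 s=0: L1-HIT | VC [16]
  [8] addr=0xa5 blk=20 s=0: L1-HIT | VC [16]
  [9] addr=0x82 blk=16 s=0: VC-HIT | VC [20]
  [10] addr=0xa7 blk=20 s=0: VC-HIT | VC [16]
  [11] addr=0x86 blk=16 s=0: VC-HIT | VC [20]
  [12] addr=0x86 blk=16 s=0: L1-HIT | VC [20]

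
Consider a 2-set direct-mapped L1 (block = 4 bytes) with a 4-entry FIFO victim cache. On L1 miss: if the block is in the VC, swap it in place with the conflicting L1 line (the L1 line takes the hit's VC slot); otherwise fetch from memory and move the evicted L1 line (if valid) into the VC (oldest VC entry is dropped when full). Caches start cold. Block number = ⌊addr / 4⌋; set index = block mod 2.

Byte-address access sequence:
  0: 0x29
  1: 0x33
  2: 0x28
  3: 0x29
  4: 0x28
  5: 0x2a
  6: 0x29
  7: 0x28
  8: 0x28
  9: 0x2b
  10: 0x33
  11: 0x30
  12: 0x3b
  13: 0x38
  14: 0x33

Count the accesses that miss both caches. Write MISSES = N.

#0 0x29→b10/s0 MISS; vc=[]
#1 0x33→b12/s0 MISS; vc=[10]
#2 0x28→b10/s0 VC-HIT; vc=[12]
#3 0x29→b10/s0 L1-HIT; vc=[12]
#4 0x28→b10/s0 L1-HIT; vc=[12]
#5 0x2a→b10/s0 L1-HIT; vc=[12]
#6 0x29→b10/s0 L1-HIT; vc=[12]
#7 0x28→b10/s0 L1-HIT; vc=[12]
#8 0x28→b10/s0 L1-HIT; vc=[12]
#9 0x2b→b10/s0 L1-HIT; vc=[12]
#10 0x33→b12/s0 VC-HIT; vc=[10]
#11 0x30→b12/s0 L1-HIT; vc=[10]
#12 0x3b→b14/s0 MISS; vc=[10,12]
#13 0x38→b14/s0 L1-HIT; vc=[10,12]
#14 0x33→b12/s0 VC-HIT; vc=[10,14]

MISSES = 3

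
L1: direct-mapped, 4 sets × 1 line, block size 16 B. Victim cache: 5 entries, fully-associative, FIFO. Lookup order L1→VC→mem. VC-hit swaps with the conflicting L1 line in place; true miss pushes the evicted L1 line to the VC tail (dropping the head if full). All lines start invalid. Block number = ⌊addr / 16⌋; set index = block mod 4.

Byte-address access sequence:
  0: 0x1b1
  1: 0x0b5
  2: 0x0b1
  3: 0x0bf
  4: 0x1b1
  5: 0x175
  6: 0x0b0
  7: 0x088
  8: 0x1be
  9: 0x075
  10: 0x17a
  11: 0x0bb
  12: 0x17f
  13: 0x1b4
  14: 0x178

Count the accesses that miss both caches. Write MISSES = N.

#0 0x1b1→b27/s3 MISS; vc=[]
#1 0xb5→b11/s3 MISS; vc=[27]
#2 0xb1→b11/s3 L1-HIT; vc=[27]
#3 0xbf→b11/s3 L1-HIT; vc=[27]
#4 0x1b1→b27/s3 VC-HIT; vc=[11]
#5 0x175→b23/s3 MISS; vc=[11,27]
#6 0xb0→b11/s3 VC-HIT; vc=[23,27]
#7 0x88→b8/s0 MISS; vc=[23,27]
#8 0x1be→b27/s3 VC-HIT; vc=[23,11]
#9 0x75→b7/s3 MISS; vc=[23,11,27]
#10 0x17a→b23/s3 VC-HIT; vc=[7,11,27]
#11 0xbb→b11/s3 VC-HIT; vc=[7,23,27]
#12 0x17f→b23/s3 VC-HIT; vc=[7,11,27]
#13 0x1b4→b27/s3 VC-HIT; vc=[7,11,23]
#14 0x178→b23/s3 VC-HIT; vc=[7,11,27]

MISSES = 5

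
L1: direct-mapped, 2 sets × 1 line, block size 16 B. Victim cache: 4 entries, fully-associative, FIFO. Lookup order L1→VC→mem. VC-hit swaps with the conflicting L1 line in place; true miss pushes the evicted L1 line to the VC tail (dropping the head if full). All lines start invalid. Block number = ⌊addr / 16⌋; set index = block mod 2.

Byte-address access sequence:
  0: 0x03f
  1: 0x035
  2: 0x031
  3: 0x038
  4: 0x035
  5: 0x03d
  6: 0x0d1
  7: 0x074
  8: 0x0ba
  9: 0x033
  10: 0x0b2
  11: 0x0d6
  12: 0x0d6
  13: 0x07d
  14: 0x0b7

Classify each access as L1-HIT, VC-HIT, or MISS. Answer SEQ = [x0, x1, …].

#0 0x3f→b3/s1 MISS; vc=[]
#1 0x35→b3/s1 L1-HIT; vc=[]
#2 0x31→b3/s1 L1-HIT; vc=[]
#3 0x38→b3/s1 L1-HIT; vc=[]
#4 0x35→b3/s1 L1-HIT; vc=[]
#5 0x3d→b3/s1 L1-HIT; vc=[]
#6 0xd1→b13/s1 MISS; vc=[3]
#7 0x74→b7/s1 MISS; vc=[3,13]
#8 0xba→b11/s1 MISS; vc=[3,13,7]
#9 0x33→b3/s1 VC-HIT; vc=[11,13,7]
#10 0xb2→b11/s1 VC-HIT; vc=[3,13,7]
#11 0xd6→b13/s1 VC-HIT; vc=[3,11,7]
#12 0xd6→b13/s1 L1-HIT; vc=[3,11,7]
#13 0x7d→b7/s1 VC-HIT; vc=[3,11,13]
#14 0xb7→b11/s1 VC-HIT; vc=[3,7,13]

SEQ = [MISS, L1-HIT, L1-HIT, L1-HIT, L1-HIT, L1-HIT, MISS, MISS, MISS, VC-HIT, VC-HIT, VC-HIT, L1-HIT, VC-HIT, VC-HIT]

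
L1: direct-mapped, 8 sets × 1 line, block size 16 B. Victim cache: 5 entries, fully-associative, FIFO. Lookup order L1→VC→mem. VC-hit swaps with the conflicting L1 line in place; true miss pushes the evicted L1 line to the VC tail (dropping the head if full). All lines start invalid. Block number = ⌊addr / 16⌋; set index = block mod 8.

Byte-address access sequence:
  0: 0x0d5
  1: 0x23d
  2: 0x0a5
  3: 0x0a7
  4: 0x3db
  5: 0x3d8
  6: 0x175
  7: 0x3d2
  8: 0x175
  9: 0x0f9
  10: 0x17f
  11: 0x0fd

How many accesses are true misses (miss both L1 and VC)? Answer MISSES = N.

MISSES = 6

0: 0xd5 (blk 13, set 5) → MISS  vc=[]
1: 0x23d (blk 35, set 3) → MISS  vc=[]
2: 0xa5 (blk 10, set 2) → MISS  vc=[]
3: 0xa7 (blk 10, set 2) → L1-HIT  vc=[]
4: 0x3db (blk 61, set 5) → MISS  vc=[13]
5: 0x3d8 (blk 61, set 5) → L1-HIT  vc=[13]
6: 0x175 (blk 23, set 7) → MISS  vc=[13]
7: 0x3d2 (blk 61, set 5) → L1-HIT  vc=[13]
8: 0x175 (blk 23, set 7) → L1-HIT  vc=[13]
9: 0xf9 (blk 15, set 7) → MISS  vc=[13, 23]
10: 0x17f (blk 23, set 7) → VC-HIT  vc=[13, 15]
11: 0xfd (blk 15, set 7) → VC-HIT  vc=[13, 23]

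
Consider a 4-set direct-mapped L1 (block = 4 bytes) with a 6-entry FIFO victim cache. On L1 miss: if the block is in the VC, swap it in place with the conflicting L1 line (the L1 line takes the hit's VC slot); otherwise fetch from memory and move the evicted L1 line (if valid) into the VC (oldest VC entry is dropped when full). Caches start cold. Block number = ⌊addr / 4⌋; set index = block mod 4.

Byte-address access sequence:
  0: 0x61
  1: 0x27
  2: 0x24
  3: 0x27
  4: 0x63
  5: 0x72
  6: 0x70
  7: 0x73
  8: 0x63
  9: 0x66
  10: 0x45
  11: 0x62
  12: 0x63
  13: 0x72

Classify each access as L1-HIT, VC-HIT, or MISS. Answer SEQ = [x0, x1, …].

#0 0x61→b24/s0 MISS; vc=[]
#1 0x27→b9/s1 MISS; vc=[]
#2 0x24→b9/s1 L1-HIT; vc=[]
#3 0x27→b9/s1 L1-HIT; vc=[]
#4 0x63→b24/s0 L1-HIT; vc=[]
#5 0x72→b28/s0 MISS; vc=[24]
#6 0x70→b28/s0 L1-HIT; vc=[24]
#7 0x73→b28/s0 L1-HIT; vc=[24]
#8 0x63→b24/s0 VC-HIT; vc=[28]
#9 0x66→b25/s1 MISS; vc=[28,9]
#10 0x45→b17/s1 MISS; vc=[28,9,25]
#11 0x62→b24/s0 L1-HIT; vc=[28,9,25]
#12 0x63→b24/s0 L1-HIT; vc=[28,9,25]
#13 0x72→b28/s0 VC-HIT; vc=[24,9,25]

SEQ = [MISS, MISS, L1-HIT, L1-HIT, L1-HIT, MISS, L1-HIT, L1-HIT, VC-HIT, MISS, MISS, L1-HIT, L1-HIT, VC-HIT]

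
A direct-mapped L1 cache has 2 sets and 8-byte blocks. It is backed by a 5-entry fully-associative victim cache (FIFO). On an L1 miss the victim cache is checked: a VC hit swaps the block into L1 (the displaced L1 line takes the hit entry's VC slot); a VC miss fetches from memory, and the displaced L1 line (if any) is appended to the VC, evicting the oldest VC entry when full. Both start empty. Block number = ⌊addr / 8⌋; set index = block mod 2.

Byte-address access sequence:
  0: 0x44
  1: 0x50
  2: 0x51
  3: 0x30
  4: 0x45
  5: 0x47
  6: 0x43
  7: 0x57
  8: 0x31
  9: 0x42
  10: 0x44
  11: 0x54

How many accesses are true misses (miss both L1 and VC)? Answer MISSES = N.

MISSES = 3

  [0] addr=0x44 blk=8 s=0: MISS | VC []
  [1] addr=0x50 blk=10 s=0: MISS | VC [8]
  [2] addr=0x51 blk=10 s=0: L1-HIT | VC [8]
  [3] addr=0x30 blk=6 s=0: MISS | VC [8, 10]
  [4] addr=0x45 blk=8 s=0: VC-HIT | VC [6, 10]
  [5] addr=0x47 blk=8 s=0: L1-HIT | VC [6, 10]
  [6] addr=0x43 blk=8 s=0: L1-HIT | VC [6, 10]
  [7] addr=0x57 blk=10 s=0: VC-HIT | VC [6, 8]
  [8] addr=0x31 blk=6 s=0: VC-HIT | VC [10, 8]
  [9] addr=0x42 blk=8 s=0: VC-HIT | VC [10, 6]
  [10] addr=0x44 blk=8 s=0: L1-HIT | VC [10, 6]
  [11] addr=0x54 blk=10 s=0: VC-HIT | VC [8, 6]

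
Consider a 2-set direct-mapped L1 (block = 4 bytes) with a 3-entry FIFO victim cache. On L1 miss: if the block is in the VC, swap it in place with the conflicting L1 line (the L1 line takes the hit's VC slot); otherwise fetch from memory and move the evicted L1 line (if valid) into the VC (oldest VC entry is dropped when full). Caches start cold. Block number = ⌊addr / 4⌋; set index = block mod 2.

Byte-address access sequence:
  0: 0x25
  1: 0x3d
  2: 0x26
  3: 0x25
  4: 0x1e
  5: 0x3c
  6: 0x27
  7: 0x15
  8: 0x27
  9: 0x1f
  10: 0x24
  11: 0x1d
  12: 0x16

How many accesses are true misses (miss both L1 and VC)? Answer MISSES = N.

#0 0x25→b9/s1 MISS; vc=[]
#1 0x3d→b15/s1 MISS; vc=[9]
#2 0x26→b9/s1 VC-HIT; vc=[15]
#3 0x25→b9/s1 L1-HIT; vc=[15]
#4 0x1e→b7/s1 MISS; vc=[15,9]
#5 0x3c→b15/s1 VC-HIT; vc=[7,9]
#6 0x27→b9/s1 VC-HIT; vc=[7,15]
#7 0x15→b5/s1 MISS; vc=[7,15,9]
#8 0x27→b9/s1 VC-HIT; vc=[7,15,5]
#9 0x1f→b7/s1 VC-HIT; vc=[9,15,5]
#10 0x24→b9/s1 VC-HIT; vc=[7,15,5]
#11 0x1d→b7/s1 VC-HIT; vc=[9,15,5]
#12 0x16→b5/s1 VC-HIT; vc=[9,15,7]

MISSES = 4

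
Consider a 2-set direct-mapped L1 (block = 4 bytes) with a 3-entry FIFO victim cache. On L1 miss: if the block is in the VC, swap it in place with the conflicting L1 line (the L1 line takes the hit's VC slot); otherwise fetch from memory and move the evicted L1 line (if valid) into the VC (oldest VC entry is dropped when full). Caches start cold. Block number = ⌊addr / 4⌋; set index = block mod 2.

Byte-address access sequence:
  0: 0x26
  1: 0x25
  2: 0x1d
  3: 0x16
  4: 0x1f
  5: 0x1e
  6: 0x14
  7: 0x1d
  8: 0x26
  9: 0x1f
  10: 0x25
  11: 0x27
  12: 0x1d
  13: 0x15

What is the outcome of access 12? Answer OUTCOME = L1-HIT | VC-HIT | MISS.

0: 0x26 (blk 9, set 1) → MISS  vc=[]
1: 0x25 (blk 9, set 1) → L1-HIT  vc=[]
2: 0x1d (blk 7, set 1) → MISS  vc=[9]
3: 0x16 (blk 5, set 1) → MISS  vc=[9, 7]
4: 0x1f (blk 7, set 1) → VC-HIT  vc=[9, 5]
5: 0x1e (blk 7, set 1) → L1-HIT  vc=[9, 5]
6: 0x14 (blk 5, set 1) → VC-HIT  vc=[9, 7]
7: 0x1d (blk 7, set 1) → VC-HIT  vc=[9, 5]
8: 0x26 (blk 9, set 1) → VC-HIT  vc=[7, 5]
9: 0x1f (blk 7, set 1) → VC-HIT  vc=[9, 5]
10: 0x25 (blk 9, set 1) → VC-HIT  vc=[7, 5]
11: 0x27 (blk 9, set 1) → L1-HIT  vc=[7, 5]
12: 0x1d (blk 7, set 1) → VC-HIT  vc=[9, 5]
13: 0x15 (blk 5, set 1) → VC-HIT  vc=[9, 7]

OUTCOME = VC-HIT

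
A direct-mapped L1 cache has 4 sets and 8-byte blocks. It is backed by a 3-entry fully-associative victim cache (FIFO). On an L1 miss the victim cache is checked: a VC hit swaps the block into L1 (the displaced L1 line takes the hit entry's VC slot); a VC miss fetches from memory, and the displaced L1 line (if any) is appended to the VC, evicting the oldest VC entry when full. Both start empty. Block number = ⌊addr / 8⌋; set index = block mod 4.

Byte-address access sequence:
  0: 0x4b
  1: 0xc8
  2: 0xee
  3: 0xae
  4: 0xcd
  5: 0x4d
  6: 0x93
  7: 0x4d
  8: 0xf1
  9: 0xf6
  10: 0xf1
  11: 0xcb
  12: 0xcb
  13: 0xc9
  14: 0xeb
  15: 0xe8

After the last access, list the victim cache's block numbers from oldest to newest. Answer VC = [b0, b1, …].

0: 0x4b (blk 9, set 1) → MISS  vc=[]
1: 0xc8 (blk 25, set 1) → MISS  vc=[9]
2: 0xee (blk 29, set 1) → MISS  vc=[9, 25]
3: 0xae (blk 21, set 1) → MISS  vc=[9, 25, 29]
4: 0xcd (blk 25, set 1) → VC-HIT  vc=[9, 21, 29]
5: 0x4d (blk 9, set 1) → VC-HIT  vc=[25, 21, 29]
6: 0x93 (blk 18, set 2) → MISS  vc=[25, 21, 29]
7: 0x4d (blk 9, set 1) → L1-HIT  vc=[25, 21, 29]
8: 0xf1 (blk 30, set 2) → MISS  vc=[21, 29, 18]
9: 0xf6 (blk 30, set 2) → L1-HIT  vc=[21, 29, 18]
10: 0xf1 (blk 30, set 2) → L1-HIT  vc=[21, 29, 18]
11: 0xcb (blk 25, set 1) → MISS  vc=[29, 18, 9]
12: 0xcb (blk 25, set 1) → L1-HIT  vc=[29, 18, 9]
13: 0xc9 (blk 25, set 1) → L1-HIT  vc=[29, 18, 9]
14: 0xeb (blk 29, set 1) → VC-HIT  vc=[25, 18, 9]
15: 0xe8 (blk 29, set 1) → L1-HIT  vc=[25, 18, 9]

VC = [25, 18, 9]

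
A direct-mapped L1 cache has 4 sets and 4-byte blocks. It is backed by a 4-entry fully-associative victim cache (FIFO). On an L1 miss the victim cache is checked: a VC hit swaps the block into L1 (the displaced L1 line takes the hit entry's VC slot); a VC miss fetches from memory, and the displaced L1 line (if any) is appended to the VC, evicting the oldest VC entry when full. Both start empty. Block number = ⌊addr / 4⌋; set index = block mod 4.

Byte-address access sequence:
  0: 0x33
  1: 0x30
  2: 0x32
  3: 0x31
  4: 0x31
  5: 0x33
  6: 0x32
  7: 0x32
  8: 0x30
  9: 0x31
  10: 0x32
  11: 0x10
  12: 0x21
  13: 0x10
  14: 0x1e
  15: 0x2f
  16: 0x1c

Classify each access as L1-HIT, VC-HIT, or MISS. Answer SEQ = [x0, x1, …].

  [0] addr=0x33 blk=12 s=0: MISS | VC []
  [1] addr=0x30 blk=12 s=0: L1-HIT | VC []
  [2] addr=0x32 blk=12 s=0: L1-HIT | VC []
  [3] addr=0x31 blk=12 s=0: L1-HIT | VC []
  [4] addr=0x31 blk=12 s=0: L1-HIT | VC []
  [5] addr=0x33 blk=12 s=0: L1-HIT | VC []
  [6] addr=0x32 blk=12 s=0: L1-HIT | VC []
  [7] addr=0x32 blk=12 s=0: L1-HIT | VC []
  [8] addr=0x30 blk=12 s=0: L1-HIT | VC []
  [9] addr=0x31 blk=12 s=0: L1-HIT | VC []
  [10] addr=0x32 blk=12 s=0: L1-HIT | VC []
  [11] addr=0x10 blk=4 s=0: MISS | VC [12]
  [12] addr=0x21 blk=8 s=0: MISS | VC [12, 4]
  [13] addr=0x10 blk=4 s=0: VC-HIT | VC [12, 8]
  [14] addr=0x1e blk=7 s=3: MISS | VC [12, 8]
  [15] addr=0x2f blk=11 s=3: MISS | VC [12, 8, 7]
  [16] addr=0x1c blk=7 s=3: VC-HIT | VC [12, 8, 11]

SEQ = [MISS, L1-HIT, L1-HIT, L1-HIT, L1-HIT, L1-HIT, L1-HIT, L1-HIT, L1-HIT, L1-HIT, L1-HIT, MISS, MISS, VC-HIT, MISS, MISS, VC-HIT]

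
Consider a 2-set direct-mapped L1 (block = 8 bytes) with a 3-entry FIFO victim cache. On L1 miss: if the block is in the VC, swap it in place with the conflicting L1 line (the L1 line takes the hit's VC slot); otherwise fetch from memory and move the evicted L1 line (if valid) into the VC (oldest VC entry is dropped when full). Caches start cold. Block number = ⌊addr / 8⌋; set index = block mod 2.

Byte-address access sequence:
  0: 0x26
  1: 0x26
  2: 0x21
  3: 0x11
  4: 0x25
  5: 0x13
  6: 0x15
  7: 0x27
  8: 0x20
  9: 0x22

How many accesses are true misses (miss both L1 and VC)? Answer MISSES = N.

#0 0x26→b4/s0 MISS; vc=[]
#1 0x26→b4/s0 L1-HIT; vc=[]
#2 0x21→b4/s0 L1-HIT; vc=[]
#3 0x11→b2/s0 MISS; vc=[4]
#4 0x25→b4/s0 VC-HIT; vc=[2]
#5 0x13→b2/s0 VC-HIT; vc=[4]
#6 0x15→b2/s0 L1-HIT; vc=[4]
#7 0x27→b4/s0 VC-HIT; vc=[2]
#8 0x20→b4/s0 L1-HIT; vc=[2]
#9 0x22→b4/s0 L1-HIT; vc=[2]

MISSES = 2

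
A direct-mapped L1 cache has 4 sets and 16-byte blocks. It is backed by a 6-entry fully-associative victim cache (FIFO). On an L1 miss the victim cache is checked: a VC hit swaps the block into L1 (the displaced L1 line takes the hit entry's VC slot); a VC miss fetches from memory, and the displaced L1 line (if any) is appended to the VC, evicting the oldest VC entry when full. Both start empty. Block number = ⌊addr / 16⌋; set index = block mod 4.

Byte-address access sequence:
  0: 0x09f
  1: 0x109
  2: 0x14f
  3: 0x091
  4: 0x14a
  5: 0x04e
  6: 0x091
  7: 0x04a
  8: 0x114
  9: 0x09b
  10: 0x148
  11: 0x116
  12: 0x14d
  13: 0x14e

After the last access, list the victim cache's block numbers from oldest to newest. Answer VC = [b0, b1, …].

VC = [16, 4, 9]

#0 0x9f→b9/s1 MISS; vc=[]
#1 0x109→b16/s0 MISS; vc=[]
#2 0x14f→b20/s0 MISS; vc=[16]
#3 0x91→b9/s1 L1-HIT; vc=[16]
#4 0x14a→b20/s0 L1-HIT; vc=[16]
#5 0x4e→b4/s0 MISS; vc=[16,20]
#6 0x91→b9/s1 L1-HIT; vc=[16,20]
#7 0x4a→b4/s0 L1-HIT; vc=[16,20]
#8 0x114→b17/s1 MISS; vc=[16,20,9]
#9 0x9b→b9/s1 VC-HIT; vc=[16,20,17]
#10 0x148→b20/s0 VC-HIT; vc=[16,4,17]
#11 0x116→b17/s1 VC-HIT; vc=[16,4,9]
#12 0x14d→b20/s0 L1-HIT; vc=[16,4,9]
#13 0x14e→b20/s0 L1-HIT; vc=[16,4,9]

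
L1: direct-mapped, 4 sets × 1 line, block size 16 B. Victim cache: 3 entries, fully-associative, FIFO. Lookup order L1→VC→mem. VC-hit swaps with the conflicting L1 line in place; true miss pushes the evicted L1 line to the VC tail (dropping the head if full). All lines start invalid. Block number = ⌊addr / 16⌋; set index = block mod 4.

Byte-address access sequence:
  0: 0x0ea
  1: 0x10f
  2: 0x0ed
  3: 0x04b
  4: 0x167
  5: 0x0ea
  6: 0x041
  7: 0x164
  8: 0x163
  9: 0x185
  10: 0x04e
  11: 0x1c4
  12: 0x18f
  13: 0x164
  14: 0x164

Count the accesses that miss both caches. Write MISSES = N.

#0 0xea→b14/s2 MISS; vc=[]
#1 0x10f→b16/s0 MISS; vc=[]
#2 0xed→b14/s2 L1-HIT; vc=[]
#3 0x4b→b4/s0 MISS; vc=[16]
#4 0x167→b22/s2 MISS; vc=[16,14]
#5 0xea→b14/s2 VC-HIT; vc=[16,22]
#6 0x41→b4/s0 L1-HIT; vc=[16,22]
#7 0x164→b22/s2 VC-HIT; vc=[16,14]
#8 0x163→b22/s2 L1-HIT; vc=[16,14]
#9 0x185→b24/s0 MISS; vc=[16,14,4]
#10 0x4e→b4/s0 VC-HIT; vc=[16,14,24]
#11 0x1c4→b28/s0 MISS; vc=[14,24,4]
#12 0x18f→b24/s0 VC-HIT; vc=[14,28,4]
#13 0x164→b22/s2 L1-HIT; vc=[14,28,4]
#14 0x164→b22/s2 L1-HIT; vc=[14,28,4]

MISSES = 6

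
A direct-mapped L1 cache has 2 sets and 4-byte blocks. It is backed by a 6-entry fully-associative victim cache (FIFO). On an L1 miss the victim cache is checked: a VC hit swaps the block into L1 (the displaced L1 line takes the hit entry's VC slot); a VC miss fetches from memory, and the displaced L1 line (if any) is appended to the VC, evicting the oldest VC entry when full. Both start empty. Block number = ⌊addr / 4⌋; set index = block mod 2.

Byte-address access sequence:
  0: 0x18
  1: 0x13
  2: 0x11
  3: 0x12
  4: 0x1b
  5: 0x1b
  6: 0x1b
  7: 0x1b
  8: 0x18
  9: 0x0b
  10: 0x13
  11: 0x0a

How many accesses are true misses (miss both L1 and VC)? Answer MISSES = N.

  [0] addr=0x18 blk=6 s=0: MISS | VC []
  [1] addr=0x13 blk=4 s=0: MISS | VC [6]
  [2] addr=0x11 blk=4 s=0: L1-HIT | VC [6]
  [3] addr=0x12 blk=4 s=0: L1-HIT | VC [6]
  [4] addr=0x1b blk=6 s=0: VC-HIT | VC [4]
  [5] addr=0x1b blk=6 s=0: L1-HIT | VC [4]
  [6] addr=0x1b blk=6 s=0: L1-HIT | VC [4]
  [7] addr=0x1b blk=6 s=0: L1-HIT | VC [4]
  [8] addr=0x18 blk=6 s=0: L1-HIT | VC [4]
  [9] addr=0xb blk=2 s=0: MISS | VC [4, 6]
  [10] addr=0x13 blk=4 s=0: VC-HIT | VC [2, 6]
  [11] addr=0xa blk=2 s=0: VC-HIT | VC [4, 6]

MISSES = 3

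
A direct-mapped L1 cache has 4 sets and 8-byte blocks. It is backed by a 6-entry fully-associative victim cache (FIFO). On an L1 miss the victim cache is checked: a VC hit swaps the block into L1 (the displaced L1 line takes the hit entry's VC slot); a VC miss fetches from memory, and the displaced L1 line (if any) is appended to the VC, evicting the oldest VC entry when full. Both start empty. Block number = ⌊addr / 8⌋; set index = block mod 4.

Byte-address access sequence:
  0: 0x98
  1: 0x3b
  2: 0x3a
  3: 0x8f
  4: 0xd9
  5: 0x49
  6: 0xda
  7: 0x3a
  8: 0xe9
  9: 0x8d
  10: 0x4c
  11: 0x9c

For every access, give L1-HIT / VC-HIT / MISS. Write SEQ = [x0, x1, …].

  [0] addr=0x98 blk=19 s=3: MISS | VC []
  [1] addr=0x3b blk=7 s=3: MISS | VC [19]
  [2] addr=0x3a blk=7 s=3: L1-HIT | VC [19]
  [3] addr=0x8f blk=17 s=1: MISS | VC [19]
  [4] addr=0xd9 blk=27 s=3: MISS | VC [19, 7]
  [5] addr=0x49 blk=9 s=1: MISS | VC [19, 7, 17]
  [6] addr=0xda blk=27 s=3: L1-HIT | VC [19, 7, 17]
  [7] addr=0x3a blk=7 s=3: VC-HIT | VC [19, 27, 17]
  [8] addr=0xe9 blk=29 s=1: MISS | VC [19, 27, 17, 9]
  [9] addr=0x8d blk=17 s=1: VC-HIT | VC [19, 27, 29, 9]
  [10] addr=0x4c blk=9 s=1: VC-HIT | VC [19, 27, 29, 17]
  [11] addr=0x9c blk=19 s=3: VC-HIT | VC [7, 27, 29, 17]

SEQ = [MISS, MISS, L1-HIT, MISS, MISS, MISS, L1-HIT, VC-HIT, MISS, VC-HIT, VC-HIT, VC-HIT]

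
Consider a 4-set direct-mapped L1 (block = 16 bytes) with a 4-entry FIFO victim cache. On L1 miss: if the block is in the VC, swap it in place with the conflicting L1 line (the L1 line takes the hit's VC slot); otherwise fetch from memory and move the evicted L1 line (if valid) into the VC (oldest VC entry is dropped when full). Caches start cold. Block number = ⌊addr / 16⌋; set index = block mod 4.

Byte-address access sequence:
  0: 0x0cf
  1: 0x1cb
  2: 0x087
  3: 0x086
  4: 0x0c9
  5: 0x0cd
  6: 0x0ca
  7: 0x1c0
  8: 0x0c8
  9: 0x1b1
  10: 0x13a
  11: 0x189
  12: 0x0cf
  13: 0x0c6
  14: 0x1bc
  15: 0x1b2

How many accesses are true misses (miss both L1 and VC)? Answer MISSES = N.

  [0] addr=0xcf blk=12 s=0: MISS | VC []
  [1] addr=0x1cb blk=28 s=0: MISS | VC [12]
  [2] addr=0x87 blk=8 s=0: MISS | VC [12, 28]
  [3] addr=0x86 blk=8 s=0: L1-HIT | VC [12, 28]
  [4] addr=0xc9 blk=12 s=0: VC-HIT | VC [8, 28]
  [5] addr=0xcd blk=12 s=0: L1-HIT | VC [8, 28]
  [6] addr=0xca blk=12 s=0: L1-HIT | VC [8, 28]
  [7] addr=0x1c0 blk=28 s=0: VC-HIT | VC [8, 12]
  [8] addr=0xc8 blk=12 s=0: VC-HIT | VC [8, 28]
  [9] addr=0x1b1 blk=27 s=3: MISS | VC [8, 28]
  [10] addr=0x13a blk=19 s=3: MISS | VC [8, 28, 27]
  [11] addr=0x189 blk=24 s=0: MISS | VC [8, 28, 27, 12]
  [12] addr=0xcf blk=12 s=0: VC-HIT | VC [8, 28, 27, 24]
  [13] addr=0xc6 blk=12 s=0: L1-HIT | VC [8, 28, 27, 24]
  [14] addr=0x1bc blk=27 s=3: VC-HIT | VC [8, 28, 19, 24]
  [15] addr=0x1b2 blk=27 s=3: L1-HIT | VC [8, 28, 19, 24]

MISSES = 6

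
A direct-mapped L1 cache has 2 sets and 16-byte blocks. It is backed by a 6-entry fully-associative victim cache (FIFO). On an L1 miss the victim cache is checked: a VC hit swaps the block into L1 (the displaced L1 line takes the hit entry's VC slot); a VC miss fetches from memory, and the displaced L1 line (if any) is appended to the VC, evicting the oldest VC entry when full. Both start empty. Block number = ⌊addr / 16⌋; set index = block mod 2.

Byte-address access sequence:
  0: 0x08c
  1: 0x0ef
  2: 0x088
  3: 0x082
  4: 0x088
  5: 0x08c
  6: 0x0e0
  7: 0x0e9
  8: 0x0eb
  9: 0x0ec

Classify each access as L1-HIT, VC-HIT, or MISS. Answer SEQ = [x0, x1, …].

SEQ = [MISS, MISS, VC-HIT, L1-HIT, L1-HIT, L1-HIT, VC-HIT, L1-HIT, L1-HIT, L1-HIT]

0: 0x8c (blk 8, set 0) → MISS  vc=[]
1: 0xef (blk 14, set 0) → MISS  vc=[8]
2: 0x88 (blk 8, set 0) → VC-HIT  vc=[14]
3: 0x82 (blk 8, set 0) → L1-HIT  vc=[14]
4: 0x88 (blk 8, set 0) → L1-HIT  vc=[14]
5: 0x8c (blk 8, set 0) → L1-HIT  vc=[14]
6: 0xe0 (blk 14, set 0) → VC-HIT  vc=[8]
7: 0xe9 (blk 14, set 0) → L1-HIT  vc=[8]
8: 0xeb (blk 14, set 0) → L1-HIT  vc=[8]
9: 0xec (blk 14, set 0) → L1-HIT  vc=[8]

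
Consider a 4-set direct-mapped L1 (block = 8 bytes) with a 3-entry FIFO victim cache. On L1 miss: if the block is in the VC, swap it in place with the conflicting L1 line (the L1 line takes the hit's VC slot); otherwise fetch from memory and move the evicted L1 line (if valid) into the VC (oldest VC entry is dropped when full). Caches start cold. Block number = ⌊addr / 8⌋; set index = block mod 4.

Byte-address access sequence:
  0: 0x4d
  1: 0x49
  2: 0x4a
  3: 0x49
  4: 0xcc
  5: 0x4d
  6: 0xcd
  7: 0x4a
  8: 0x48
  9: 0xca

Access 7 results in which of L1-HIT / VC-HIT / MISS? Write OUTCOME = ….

OUTCOME = VC-HIT

  [0] addr=0x4d blk=9 s=1: MISS | VC []
  [1] addr=0x49 blk=9 s=1: L1-HIT | VC []
  [2] addr=0x4a blk=9 s=1: L1-HIT | VC []
  [3] addr=0x49 blk=9 s=1: L1-HIT | VC []
  [4] addr=0xcc blk=25 s=1: MISS | VC [9]
  [5] addr=0x4d blk=9 s=1: VC-HIT | VC [25]
  [6] addr=0xcd blk=25 s=1: VC-HIT | VC [9]
  [7] addr=0x4a blk=9 s=1: VC-HIT | VC [25]
  [8] addr=0x48 blk=9 s=1: L1-HIT | VC [25]
  [9] addr=0xca blk=25 s=1: VC-HIT | VC [9]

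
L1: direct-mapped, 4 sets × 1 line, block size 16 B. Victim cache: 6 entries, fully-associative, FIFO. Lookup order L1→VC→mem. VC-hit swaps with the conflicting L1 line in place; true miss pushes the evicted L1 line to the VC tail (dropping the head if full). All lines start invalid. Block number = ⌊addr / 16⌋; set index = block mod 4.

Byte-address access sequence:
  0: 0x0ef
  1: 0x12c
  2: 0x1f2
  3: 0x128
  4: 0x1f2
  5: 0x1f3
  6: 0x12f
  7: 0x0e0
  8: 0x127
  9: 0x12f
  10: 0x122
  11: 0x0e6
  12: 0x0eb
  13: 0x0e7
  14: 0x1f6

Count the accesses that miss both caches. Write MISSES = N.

MISSES = 3

0: 0xef (blk 14, set 2) → MISS  vc=[]
1: 0x12c (blk 18, set 2) → MISS  vc=[14]
2: 0x1f2 (blk 31, set 3) → MISS  vc=[14]
3: 0x128 (blk 18, set 2) → L1-HIT  vc=[14]
4: 0x1f2 (blk 31, set 3) → L1-HIT  vc=[14]
5: 0x1f3 (blk 31, set 3) → L1-HIT  vc=[14]
6: 0x12f (blk 18, set 2) → L1-HIT  vc=[14]
7: 0xe0 (blk 14, set 2) → VC-HIT  vc=[18]
8: 0x127 (blk 18, set 2) → VC-HIT  vc=[14]
9: 0x12f (blk 18, set 2) → L1-HIT  vc=[14]
10: 0x122 (blk 18, set 2) → L1-HIT  vc=[14]
11: 0xe6 (blk 14, set 2) → VC-HIT  vc=[18]
12: 0xeb (blk 14, set 2) → L1-HIT  vc=[18]
13: 0xe7 (blk 14, set 2) → L1-HIT  vc=[18]
14: 0x1f6 (blk 31, set 3) → L1-HIT  vc=[18]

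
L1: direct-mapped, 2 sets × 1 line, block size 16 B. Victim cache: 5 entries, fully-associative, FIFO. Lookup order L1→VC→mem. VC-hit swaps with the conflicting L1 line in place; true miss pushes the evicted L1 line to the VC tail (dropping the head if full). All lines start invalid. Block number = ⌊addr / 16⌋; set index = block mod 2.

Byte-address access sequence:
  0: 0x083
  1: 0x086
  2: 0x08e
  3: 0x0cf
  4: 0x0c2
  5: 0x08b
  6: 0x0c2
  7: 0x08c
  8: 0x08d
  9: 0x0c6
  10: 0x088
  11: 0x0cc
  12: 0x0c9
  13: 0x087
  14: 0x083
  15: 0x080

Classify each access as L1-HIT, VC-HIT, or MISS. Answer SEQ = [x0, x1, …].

#0 0x83→b8/s0 MISS; vc=[]
#1 0x86→b8/s0 L1-HIT; vc=[]
#2 0x8e→b8/s0 L1-HIT; vc=[]
#3 0xcf→b12/s0 MISS; vc=[8]
#4 0xc2→b12/s0 L1-HIT; vc=[8]
#5 0x8b→b8/s0 VC-HIT; vc=[12]
#6 0xc2→b12/s0 VC-HIT; vc=[8]
#7 0x8c→b8/s0 VC-HIT; vc=[12]
#8 0x8d→b8/s0 L1-HIT; vc=[12]
#9 0xc6→b12/s0 VC-HIT; vc=[8]
#10 0x88→b8/s0 VC-HIT; vc=[12]
#11 0xcc→b12/s0 VC-HIT; vc=[8]
#12 0xc9→b12/s0 L1-HIT; vc=[8]
#13 0x87→b8/s0 VC-HIT; vc=[12]
#14 0x83→b8/s0 L1-HIT; vc=[12]
#15 0x80→b8/s0 L1-HIT; vc=[12]

SEQ = [MISS, L1-HIT, L1-HIT, MISS, L1-HIT, VC-HIT, VC-HIT, VC-HIT, L1-HIT, VC-HIT, VC-HIT, VC-HIT, L1-HIT, VC-HIT, L1-HIT, L1-HIT]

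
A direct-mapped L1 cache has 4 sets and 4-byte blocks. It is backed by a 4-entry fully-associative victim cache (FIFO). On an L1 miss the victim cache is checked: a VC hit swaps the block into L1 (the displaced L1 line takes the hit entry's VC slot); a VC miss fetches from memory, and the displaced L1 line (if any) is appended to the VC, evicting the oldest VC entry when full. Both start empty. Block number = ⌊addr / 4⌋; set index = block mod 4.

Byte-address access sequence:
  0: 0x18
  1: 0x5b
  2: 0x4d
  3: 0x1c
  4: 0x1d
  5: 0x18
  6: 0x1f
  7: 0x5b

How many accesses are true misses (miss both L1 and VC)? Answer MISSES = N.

#0 0x18→b6/s2 MISS; vc=[]
#1 0x5b→b22/s2 MISS; vc=[6]
#2 0x4d→b19/s3 MISS; vc=[6]
#3 0x1c→b7/s3 MISS; vc=[6,19]
#4 0x1d→b7/s3 L1-HIT; vc=[6,19]
#5 0x18→b6/s2 VC-HIT; vc=[22,19]
#6 0x1f→b7/s3 L1-HIT; vc=[22,19]
#7 0x5b→b22/s2 VC-HIT; vc=[6,19]

MISSES = 4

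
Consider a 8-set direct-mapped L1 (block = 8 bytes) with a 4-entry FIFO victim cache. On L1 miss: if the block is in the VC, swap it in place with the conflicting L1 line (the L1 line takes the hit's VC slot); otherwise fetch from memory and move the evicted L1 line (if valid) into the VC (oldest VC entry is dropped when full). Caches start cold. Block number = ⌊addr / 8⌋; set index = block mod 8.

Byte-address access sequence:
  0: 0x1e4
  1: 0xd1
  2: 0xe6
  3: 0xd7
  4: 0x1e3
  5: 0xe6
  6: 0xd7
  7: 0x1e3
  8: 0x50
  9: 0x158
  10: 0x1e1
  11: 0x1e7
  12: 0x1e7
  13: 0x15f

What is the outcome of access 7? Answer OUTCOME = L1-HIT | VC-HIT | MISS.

0: 0x1e4 (blk 60, set 4) → MISS  vc=[]
1: 0xd1 (blk 26, set 2) → MISS  vc=[]
2: 0xe6 (blk 28, set 4) → MISS  vc=[60]
3: 0xd7 (blk 26, set 2) → L1-HIT  vc=[60]
4: 0x1e3 (blk 60, set 4) → VC-HIT  vc=[28]
5: 0xe6 (blk 28, set 4) → VC-HIT  vc=[60]
6: 0xd7 (blk 26, set 2) → L1-HIT  vc=[60]
7: 0x1e3 (blk 60, set 4) → VC-HIT  vc=[28]
8: 0x50 (blk 10, set 2) → MISS  vc=[28, 26]
9: 0x158 (blk 43, set 3) → MISS  vc=[28, 26]
10: 0x1e1 (blk 60, set 4) → L1-HIT  vc=[28, 26]
11: 0x1e7 (blk 60, set 4) → L1-HIT  vc=[28, 26]
12: 0x1e7 (blk 60, set 4) → L1-HIT  vc=[28, 26]
13: 0x15f (blk 43, set 3) → L1-HIT  vc=[28, 26]

OUTCOME = VC-HIT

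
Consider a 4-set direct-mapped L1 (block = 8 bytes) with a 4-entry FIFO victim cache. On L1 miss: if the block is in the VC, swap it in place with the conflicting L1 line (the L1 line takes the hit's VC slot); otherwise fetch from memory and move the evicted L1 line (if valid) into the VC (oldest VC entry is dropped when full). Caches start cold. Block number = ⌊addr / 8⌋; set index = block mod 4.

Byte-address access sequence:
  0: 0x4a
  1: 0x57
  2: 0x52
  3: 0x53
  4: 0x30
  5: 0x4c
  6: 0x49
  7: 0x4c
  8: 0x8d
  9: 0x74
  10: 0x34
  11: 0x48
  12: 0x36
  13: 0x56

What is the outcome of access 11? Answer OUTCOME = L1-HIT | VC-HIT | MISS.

OUTCOME = VC-HIT

0: 0x4a (blk 9, set 1) → MISS  vc=[]
1: 0x57 (blk 10, set 2) → MISS  vc=[]
2: 0x52 (blk 10, set 2) → L1-HIT  vc=[]
3: 0x53 (blk 10, set 2) → L1-HIT  vc=[]
4: 0x30 (blk 6, set 2) → MISS  vc=[10]
5: 0x4c (blk 9, set 1) → L1-HIT  vc=[10]
6: 0x49 (blk 9, set 1) → L1-HIT  vc=[10]
7: 0x4c (blk 9, set 1) → L1-HIT  vc=[10]
8: 0x8d (blk 17, set 1) → MISS  vc=[10, 9]
9: 0x74 (blk 14, set 2) → MISS  vc=[10, 9, 6]
10: 0x34 (blk 6, set 2) → VC-HIT  vc=[10, 9, 14]
11: 0x48 (blk 9, set 1) → VC-HIT  vc=[10, 17, 14]
12: 0x36 (blk 6, set 2) → L1-HIT  vc=[10, 17, 14]
13: 0x56 (blk 10, set 2) → VC-HIT  vc=[6, 17, 14]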